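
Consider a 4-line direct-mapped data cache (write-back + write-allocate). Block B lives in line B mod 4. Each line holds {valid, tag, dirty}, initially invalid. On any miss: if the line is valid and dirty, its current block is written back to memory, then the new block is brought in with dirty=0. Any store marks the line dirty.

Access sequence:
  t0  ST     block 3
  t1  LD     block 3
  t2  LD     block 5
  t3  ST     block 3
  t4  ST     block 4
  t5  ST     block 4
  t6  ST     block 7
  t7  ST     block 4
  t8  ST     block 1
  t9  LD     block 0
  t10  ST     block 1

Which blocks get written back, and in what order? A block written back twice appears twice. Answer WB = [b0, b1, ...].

0: W B3 -> L3 miss  d=D]
1: R B3 -> L3 hit  d=D]
2: R B5 -> L1 miss  d=-]
3: W B3 -> L3 hit  d=D]
4: W B4 -> L0 miss  d=D]
5: W B4 -> L0 hit  d=D]
6: W B7 -> L3 miss wb->B3  d=D]
7: W B4 -> L0 hit  d=D]
8: W B1 -> L1 miss  d=D]
9: R B0 -> L0 miss wb->B4  d=-]
10: W B1 -> L1 hit  d=D]

WB = [3, 4]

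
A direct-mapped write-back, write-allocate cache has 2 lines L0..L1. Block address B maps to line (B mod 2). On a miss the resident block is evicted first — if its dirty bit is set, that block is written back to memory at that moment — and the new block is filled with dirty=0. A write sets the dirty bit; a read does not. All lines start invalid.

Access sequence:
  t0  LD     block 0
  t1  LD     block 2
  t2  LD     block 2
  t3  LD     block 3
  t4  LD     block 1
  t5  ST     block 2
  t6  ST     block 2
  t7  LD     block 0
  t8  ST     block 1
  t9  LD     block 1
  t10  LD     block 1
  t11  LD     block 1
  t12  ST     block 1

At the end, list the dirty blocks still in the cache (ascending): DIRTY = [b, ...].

DIRTY = [1]

  0 | R B0 → L0 miss [-]
  1 | R B2 → L0 miss [-]
  2 | R B2 → L0 hit [-]
  3 | R B3 → L1 miss [-]
  4 | R B1 → L1 miss [-]
  5 | W B2 → L0 hit [D]
  6 | W B2 → L0 hit [D]
  7 | R B0 → L0 miss wb→B2 [-]
  8 | W B1 → L1 hit [D]
  9 | R B1 → L1 hit [D]
  10 | R B1 → L1 hit [D]
  11 | R B1 → L1 hit [D]
  12 | W B1 → L1 hit [D]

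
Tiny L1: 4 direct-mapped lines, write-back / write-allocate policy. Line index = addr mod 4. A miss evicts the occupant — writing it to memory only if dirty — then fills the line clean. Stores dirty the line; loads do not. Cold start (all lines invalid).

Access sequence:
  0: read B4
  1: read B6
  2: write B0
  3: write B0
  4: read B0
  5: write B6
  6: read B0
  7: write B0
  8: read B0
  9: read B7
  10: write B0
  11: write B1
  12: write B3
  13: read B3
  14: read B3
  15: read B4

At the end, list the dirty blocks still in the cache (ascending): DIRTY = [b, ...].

0: R B4 → L0 miss [-]
1: R B6 → L2 miss [-]
2: W B0 → L0 miss [D]
3: W B0 → L0 hit [D]
4: R B0 → L0 hit [D]
5: W B6 → L2 hit [D]
6: R B0 → L0 hit [D]
7: W B0 → L0 hit [D]
8: R B0 → L0 hit [D]
9: R B7 → L3 miss [-]
10: W B0 → L0 hit [D]
11: W B1 → L1 miss [D]
12: W B3 → L3 miss [D]
13: R B3 → L3 hit [D]
14: R B3 → L3 hit [D]
15: R B4 → L0 miss wb→B0 [-]

DIRTY = [1, 3, 6]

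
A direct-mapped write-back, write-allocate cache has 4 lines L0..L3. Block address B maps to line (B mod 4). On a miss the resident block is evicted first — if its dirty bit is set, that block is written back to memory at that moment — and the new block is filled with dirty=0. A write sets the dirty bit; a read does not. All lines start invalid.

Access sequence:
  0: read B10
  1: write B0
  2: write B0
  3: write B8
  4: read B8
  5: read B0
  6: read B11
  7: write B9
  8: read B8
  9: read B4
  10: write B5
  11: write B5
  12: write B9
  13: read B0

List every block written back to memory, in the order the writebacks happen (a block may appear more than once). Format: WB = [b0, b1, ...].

  0 | R B10 → L2 miss [-]
  1 | W B0 → L0 miss [D]
  2 | W B0 → L0 hit [D]
  3 | W B8 → L0 miss wb→B0 [D]
  4 | R B8 → L0 hit [D]
  5 | R B0 → L0 miss wb→B8 [-]
  6 | R B11 → L3 miss [-]
  7 | W B9 → L1 miss [D]
  8 | R B8 → L0 miss [-]
  9 | R B4 → L0 miss [-]
  10 | W B5 → L1 miss wb→B9 [D]
  11 | W B5 → L1 hit [D]
  12 | W B9 → L1 miss wb→B5 [D]
  13 | R B0 → L0 miss [-]

WB = [0, 8, 9, 5]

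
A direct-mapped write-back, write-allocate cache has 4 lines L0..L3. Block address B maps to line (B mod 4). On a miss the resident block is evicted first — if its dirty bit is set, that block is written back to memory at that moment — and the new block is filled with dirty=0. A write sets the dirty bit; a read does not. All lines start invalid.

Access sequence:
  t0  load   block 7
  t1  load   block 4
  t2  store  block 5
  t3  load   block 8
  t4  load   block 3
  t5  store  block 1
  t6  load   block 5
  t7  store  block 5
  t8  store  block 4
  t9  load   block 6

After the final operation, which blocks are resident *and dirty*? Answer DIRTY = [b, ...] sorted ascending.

  0 | R B7 → L3 miss [-]
  1 | R B4 → L0 miss [-]
  2 | W B5 → L1 miss [D]
  3 | R B8 → L0 miss [-]
  4 | R B3 → L3 miss [-]
  5 | W B1 → L1 miss wb→B5 [D]
  6 | R B5 → L1 miss wb→B1 [-]
  7 | W B5 → L1 hit [D]
  8 | W B4 → L0 miss [D]
  9 | R B6 → L2 miss [-]

DIRTY = [4, 5]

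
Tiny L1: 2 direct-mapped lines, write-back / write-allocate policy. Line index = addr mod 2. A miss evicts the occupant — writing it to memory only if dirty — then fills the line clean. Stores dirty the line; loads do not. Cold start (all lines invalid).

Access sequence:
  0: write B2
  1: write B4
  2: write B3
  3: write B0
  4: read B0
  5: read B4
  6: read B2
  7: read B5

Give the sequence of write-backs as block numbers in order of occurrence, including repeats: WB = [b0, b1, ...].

0: W B2 -> L0 miss  d=D]
1: W B4 -> L0 miss wb->B2  d=D]
2: W B3 -> L1 miss  d=D]
3: W B0 -> L0 miss wb->B4  d=D]
4: R B0 -> L0 hit  d=D]
5: R B4 -> L0 miss wb->B0  d=-]
6: R B2 -> L0 miss  d=-]
7: R B5 -> L1 miss wb->B3  d=-]

WB = [2, 4, 0, 3]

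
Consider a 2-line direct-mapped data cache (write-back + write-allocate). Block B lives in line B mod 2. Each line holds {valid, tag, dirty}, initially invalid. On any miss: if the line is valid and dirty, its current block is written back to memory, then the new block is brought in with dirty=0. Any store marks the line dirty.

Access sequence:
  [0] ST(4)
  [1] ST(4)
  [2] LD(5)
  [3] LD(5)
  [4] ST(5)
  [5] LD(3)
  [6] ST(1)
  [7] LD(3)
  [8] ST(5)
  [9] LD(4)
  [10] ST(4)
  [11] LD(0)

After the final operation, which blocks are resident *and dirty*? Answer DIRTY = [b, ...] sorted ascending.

DIRTY = [5]

0: W B4 -> L0 miss  d=D]
1: W B4 -> L0 hit  d=D]
2: R B5 -> L1 miss  d=-]
3: R B5 -> L1 hit  d=-]
4: W B5 -> L1 hit  d=D]
5: R B3 -> L1 miss wb->B5  d=-]
6: W B1 -> L1 miss  d=D]
7: R B3 -> L1 miss wb->B1  d=-]
8: W B5 -> L1 miss  d=D]
9: R B4 -> L0 hit  d=D]
10: W B4 -> L0 hit  d=D]
11: R B0 -> L0 miss wb->B4  d=-]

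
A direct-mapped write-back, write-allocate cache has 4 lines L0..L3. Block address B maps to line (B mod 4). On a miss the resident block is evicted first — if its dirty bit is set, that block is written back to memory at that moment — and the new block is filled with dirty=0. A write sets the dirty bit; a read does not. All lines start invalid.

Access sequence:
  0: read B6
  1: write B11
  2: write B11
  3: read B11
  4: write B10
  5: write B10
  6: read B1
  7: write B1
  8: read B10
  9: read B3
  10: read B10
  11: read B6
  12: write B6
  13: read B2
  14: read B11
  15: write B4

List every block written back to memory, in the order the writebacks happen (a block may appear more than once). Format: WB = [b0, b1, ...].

WB = [11, 10, 6]

0: R B6 -> L2 miss  d=-]
1: W B11 -> L3 miss  d=D]
2: W B11 -> L3 hit  d=D]
3: R B11 -> L3 hit  d=D]
4: W B10 -> L2 miss  d=D]
5: W B10 -> L2 hit  d=D]
6: R B1 -> L1 miss  d=-]
7: W B1 -> L1 hit  d=D]
8: R B10 -> L2 hit  d=D]
9: R B3 -> L3 miss wb->B11  d=-]
10: R B10 -> L2 hit  d=D]
11: R B6 -> L2 miss wb->B10  d=-]
12: W B6 -> L2 hit  d=D]
13: R B2 -> L2 miss wb->B6  d=-]
14: R B11 -> L3 miss  d=-]
15: W B4 -> L0 miss  d=D]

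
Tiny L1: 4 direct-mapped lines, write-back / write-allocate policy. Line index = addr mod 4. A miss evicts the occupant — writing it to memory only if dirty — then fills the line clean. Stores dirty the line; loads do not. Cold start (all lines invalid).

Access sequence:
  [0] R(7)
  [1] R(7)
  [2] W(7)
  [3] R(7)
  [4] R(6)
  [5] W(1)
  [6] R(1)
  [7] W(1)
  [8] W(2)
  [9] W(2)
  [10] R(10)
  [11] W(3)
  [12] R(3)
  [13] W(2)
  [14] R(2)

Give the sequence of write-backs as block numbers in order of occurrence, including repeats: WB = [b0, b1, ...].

  0 | R B7 → L3 miss [-]
  1 | R B7 → L3 hit [-]
  2 | W B7 → L3 hit [D]
  3 | R B7 → L3 hit [D]
  4 | R B6 → L2 miss [-]
  5 | W B1 → L1 miss [D]
  6 | R B1 → L1 hit [D]
  7 | W B1 → L1 hit [D]
  8 | W B2 → L2 miss [D]
  9 | W B2 → L2 hit [D]
  10 | R B10 → L2 miss wb→B2 [-]
  11 | W B3 → L3 miss wb→B7 [D]
  12 | R B3 → L3 hit [D]
  13 | W B2 → L2 miss [D]
  14 | R B2 → L2 hit [D]

WB = [2, 7]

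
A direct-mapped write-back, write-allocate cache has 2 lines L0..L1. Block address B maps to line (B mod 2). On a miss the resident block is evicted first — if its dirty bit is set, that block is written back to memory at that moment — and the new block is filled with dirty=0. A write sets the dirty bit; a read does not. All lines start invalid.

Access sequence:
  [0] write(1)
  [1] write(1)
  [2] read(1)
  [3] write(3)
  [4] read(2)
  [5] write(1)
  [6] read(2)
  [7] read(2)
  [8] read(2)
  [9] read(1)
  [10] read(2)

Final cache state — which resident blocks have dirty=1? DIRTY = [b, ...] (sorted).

DIRTY = [1]

0: W B1 -> L1 miss  d=D]
1: W B1 -> L1 hit  d=D]
2: R B1 -> L1 hit  d=D]
3: W B3 -> L1 miss wb->B1  d=D]
4: R B2 -> L0 miss  d=-]
5: W B1 -> L1 miss wb->B3  d=D]
6: R B2 -> L0 hit  d=-]
7: R B2 -> L0 hit  d=-]
8: R B2 -> L0 hit  d=-]
9: R B1 -> L1 hit  d=D]
10: R B2 -> L0 hit  d=-]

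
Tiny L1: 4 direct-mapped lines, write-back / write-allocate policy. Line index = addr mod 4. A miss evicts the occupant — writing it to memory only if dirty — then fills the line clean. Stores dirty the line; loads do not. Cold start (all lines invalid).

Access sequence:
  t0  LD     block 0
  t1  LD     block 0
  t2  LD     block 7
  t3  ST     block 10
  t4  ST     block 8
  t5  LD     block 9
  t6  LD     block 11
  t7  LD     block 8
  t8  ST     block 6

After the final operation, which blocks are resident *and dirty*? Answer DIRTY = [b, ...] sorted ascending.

0: R B0 -> L0 miss  d=-]
1: R B0 -> L0 hit  d=-]
2: R B7 -> L3 miss  d=-]
3: W B10 -> L2 miss  d=D]
4: W B8 -> L0 miss  d=D]
5: R B9 -> L1 miss  d=-]
6: R B11 -> L3 miss  d=-]
7: R B8 -> L0 hit  d=D]
8: W B6 -> L2 miss wb->B10  d=D]

DIRTY = [6, 8]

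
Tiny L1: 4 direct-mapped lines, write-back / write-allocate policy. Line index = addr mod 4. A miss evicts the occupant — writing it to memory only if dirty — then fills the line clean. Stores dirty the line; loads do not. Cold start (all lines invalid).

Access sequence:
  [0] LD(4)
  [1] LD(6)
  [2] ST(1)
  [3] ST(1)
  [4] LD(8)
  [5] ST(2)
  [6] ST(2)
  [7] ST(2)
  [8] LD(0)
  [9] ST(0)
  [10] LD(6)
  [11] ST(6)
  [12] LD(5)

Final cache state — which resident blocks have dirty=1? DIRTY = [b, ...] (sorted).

0: R B4 → L0 miss [-]
1: R B6 → L2 miss [-]
2: W B1 → L1 miss [D]
3: W B1 → L1 hit [D]
4: R B8 → L0 miss [-]
5: W B2 → L2 miss [D]
6: W B2 → L2 hit [D]
7: W B2 → L2 hit [D]
8: R B0 → L0 miss [-]
9: W B0 → L0 hit [D]
10: R B6 → L2 miss wb→B2 [-]
11: W B6 → L2 hit [D]
12: R B5 → L1 miss wb→B1 [-]

DIRTY = [0, 6]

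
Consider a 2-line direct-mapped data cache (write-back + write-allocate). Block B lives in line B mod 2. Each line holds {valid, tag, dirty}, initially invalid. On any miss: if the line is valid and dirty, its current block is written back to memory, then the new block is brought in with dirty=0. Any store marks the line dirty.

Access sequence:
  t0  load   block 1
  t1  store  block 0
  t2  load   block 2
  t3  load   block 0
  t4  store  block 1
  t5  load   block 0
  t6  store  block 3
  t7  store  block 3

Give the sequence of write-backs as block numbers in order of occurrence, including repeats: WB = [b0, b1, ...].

WB = [0, 1]

0: R B1 -> L1 miss  d=-]
1: W B0 -> L0 miss  d=D]
2: R B2 -> L0 miss wb->B0  d=-]
3: R B0 -> L0 miss  d=-]
4: W B1 -> L1 hit  d=D]
5: R B0 -> L0 hit  d=-]
6: W B3 -> L1 miss wb->B1  d=D]
7: W B3 -> L1 hit  d=D]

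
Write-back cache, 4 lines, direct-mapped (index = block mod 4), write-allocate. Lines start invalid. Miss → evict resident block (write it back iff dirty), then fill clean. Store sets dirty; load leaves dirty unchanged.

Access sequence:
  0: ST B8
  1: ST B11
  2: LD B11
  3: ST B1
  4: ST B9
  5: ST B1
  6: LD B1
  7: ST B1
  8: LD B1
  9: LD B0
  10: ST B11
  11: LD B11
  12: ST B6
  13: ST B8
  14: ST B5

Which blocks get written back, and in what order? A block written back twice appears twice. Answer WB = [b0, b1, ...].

WB = [1, 9, 8, 1]

0: W B8 → L0 miss [D]
1: W B11 → L3 miss [D]
2: R B11 → L3 hit [D]
3: W B1 → L1 miss [D]
4: W B9 → L1 miss wb→B1 [D]
5: W B1 → L1 miss wb→B9 [D]
6: R B1 → L1 hit [D]
7: W B1 → L1 hit [D]
8: R B1 → L1 hit [D]
9: R B0 → L0 miss wb→B8 [-]
10: W B11 → L3 hit [D]
11: R B11 → L3 hit [D]
12: W B6 → L2 miss [D]
13: W B8 → L0 miss [D]
14: W B5 → L1 miss wb→B1 [D]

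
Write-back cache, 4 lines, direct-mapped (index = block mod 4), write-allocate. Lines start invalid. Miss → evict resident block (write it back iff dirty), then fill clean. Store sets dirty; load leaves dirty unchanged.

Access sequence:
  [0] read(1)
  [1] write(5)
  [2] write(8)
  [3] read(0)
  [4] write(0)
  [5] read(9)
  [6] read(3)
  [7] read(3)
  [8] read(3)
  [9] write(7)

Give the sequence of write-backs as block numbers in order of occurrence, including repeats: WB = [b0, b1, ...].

0: R B1 -> L1 miss  d=-]
1: W B5 -> L1 miss  d=D]
2: W B8 -> L0 miss  d=D]
3: R B0 -> L0 miss wb->B8  d=-]
4: W B0 -> L0 hit  d=D]
5: R B9 -> L1 miss wb->B5  d=-]
6: R B3 -> L3 miss  d=-]
7: R B3 -> L3 hit  d=-]
8: R B3 -> L3 hit  d=-]
9: W B7 -> L3 miss  d=D]

WB = [8, 5]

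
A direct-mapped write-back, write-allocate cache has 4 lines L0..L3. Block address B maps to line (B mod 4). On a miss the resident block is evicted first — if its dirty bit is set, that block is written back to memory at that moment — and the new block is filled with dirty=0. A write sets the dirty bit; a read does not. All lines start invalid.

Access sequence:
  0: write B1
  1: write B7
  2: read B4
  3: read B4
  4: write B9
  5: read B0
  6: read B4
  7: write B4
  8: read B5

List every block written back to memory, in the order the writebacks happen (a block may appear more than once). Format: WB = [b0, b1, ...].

  0 | W B1 → L1 miss [D]
  1 | W B7 → L3 miss [D]
  2 | R B4 → L0 miss [-]
  3 | R B4 → L0 hit [-]
  4 | W B9 → L1 miss wb→B1 [D]
  5 | R B0 → L0 miss [-]
  6 | R B4 → L0 miss [-]
  7 | W B4 → L0 hit [D]
  8 | R B5 → L1 miss wb→B9 [-]

WB = [1, 9]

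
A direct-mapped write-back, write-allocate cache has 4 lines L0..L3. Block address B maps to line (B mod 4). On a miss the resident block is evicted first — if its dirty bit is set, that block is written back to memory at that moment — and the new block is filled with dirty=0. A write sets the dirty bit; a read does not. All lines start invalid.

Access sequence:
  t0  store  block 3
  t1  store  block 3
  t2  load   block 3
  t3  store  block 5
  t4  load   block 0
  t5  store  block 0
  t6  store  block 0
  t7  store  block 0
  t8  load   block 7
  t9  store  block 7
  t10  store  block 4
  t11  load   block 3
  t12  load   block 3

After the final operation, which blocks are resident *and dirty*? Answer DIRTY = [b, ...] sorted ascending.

DIRTY = [4, 5]

  0 | W B3 → L3 miss [D]
  1 | W B3 → L3 hit [D]
  2 | R B3 → L3 hit [D]
  3 | W B5 → L1 miss [D]
  4 | R B0 → L0 miss [-]
  5 | W B0 → L0 hit [D]
  6 | W B0 → L0 hit [D]
  7 | W B0 → L0 hit [D]
  8 | R B7 → L3 miss wb→B3 [-]
  9 | W B7 → L3 hit [D]
  10 | W B4 → L0 miss wb→B0 [D]
  11 | R B3 → L3 miss wb→B7 [-]
  12 | R B3 → L3 hit [-]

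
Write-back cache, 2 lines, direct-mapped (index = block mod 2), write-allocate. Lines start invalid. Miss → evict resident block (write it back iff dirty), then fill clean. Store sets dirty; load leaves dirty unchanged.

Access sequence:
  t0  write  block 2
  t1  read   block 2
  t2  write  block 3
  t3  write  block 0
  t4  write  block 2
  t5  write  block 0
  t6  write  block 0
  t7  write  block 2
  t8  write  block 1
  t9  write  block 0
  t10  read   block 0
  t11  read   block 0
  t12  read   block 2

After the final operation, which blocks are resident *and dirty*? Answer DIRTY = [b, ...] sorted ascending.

DIRTY = [1]

0: W B2 → L0 miss [D]
1: R B2 → L0 hit [D]
2: W B3 → L1 miss [D]
3: W B0 → L0 miss wb→B2 [D]
4: W B2 → L0 miss wb→B0 [D]
5: W B0 → L0 miss wb→B2 [D]
6: W B0 → L0 hit [D]
7: W B2 → L0 miss wb→B0 [D]
8: W B1 → L1 miss wb→B3 [D]
9: W B0 → L0 miss wb→B2 [D]
10: R B0 → L0 hit [D]
11: R B0 → L0 hit [D]
12: R B2 → L0 miss wb→B0 [-]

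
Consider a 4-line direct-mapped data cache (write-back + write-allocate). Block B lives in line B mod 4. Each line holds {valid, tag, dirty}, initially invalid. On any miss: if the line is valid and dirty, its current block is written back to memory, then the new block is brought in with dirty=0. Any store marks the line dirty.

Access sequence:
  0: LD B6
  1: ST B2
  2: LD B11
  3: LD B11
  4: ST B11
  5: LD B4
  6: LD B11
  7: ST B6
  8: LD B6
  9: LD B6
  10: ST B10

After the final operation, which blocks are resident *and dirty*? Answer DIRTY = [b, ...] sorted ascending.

DIRTY = [10, 11]

0: R B6 -> L2 miss  d=-]
1: W B2 -> L2 miss  d=D]
2: R B11 -> L3 miss  d=-]
3: R B11 -> L3 hit  d=-]
4: W B11 -> L3 hit  d=D]
5: R B4 -> L0 miss  d=-]
6: R B11 -> L3 hit  d=D]
7: W B6 -> L2 miss wb->B2  d=D]
8: R B6 -> L2 hit  d=D]
9: R B6 -> L2 hit  d=D]
10: W B10 -> L2 miss wb->B6  d=D]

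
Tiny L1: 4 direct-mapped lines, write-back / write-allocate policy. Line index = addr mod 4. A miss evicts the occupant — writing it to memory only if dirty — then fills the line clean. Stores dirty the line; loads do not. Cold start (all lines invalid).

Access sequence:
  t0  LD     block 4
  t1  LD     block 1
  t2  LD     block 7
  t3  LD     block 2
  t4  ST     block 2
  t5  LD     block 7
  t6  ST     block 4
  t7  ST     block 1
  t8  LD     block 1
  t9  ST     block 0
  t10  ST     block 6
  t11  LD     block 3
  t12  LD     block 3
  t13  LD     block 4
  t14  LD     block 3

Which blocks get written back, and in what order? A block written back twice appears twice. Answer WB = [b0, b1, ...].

  0 | R B4 → L0 miss [-]
  1 | R B1 → L1 miss [-]
  2 | R B7 → L3 miss [-]
  3 | R B2 → L2 miss [-]
  4 | W B2 → L2 hit [D]
  5 | R B7 → L3 hit [-]
  6 | W B4 → L0 hit [D]
  7 | W B1 → L1 hit [D]
  8 | R B1 → L1 hit [D]
  9 | W B0 → L0 miss wb→B4 [D]
  10 | W B6 → L2 miss wb→B2 [D]
  11 | R B3 → L3 miss [-]
  12 | R B3 → L3 hit [-]
  13 | R B4 → L0 miss wb→B0 [-]
  14 | R B3 → L3 hit [-]

WB = [4, 2, 0]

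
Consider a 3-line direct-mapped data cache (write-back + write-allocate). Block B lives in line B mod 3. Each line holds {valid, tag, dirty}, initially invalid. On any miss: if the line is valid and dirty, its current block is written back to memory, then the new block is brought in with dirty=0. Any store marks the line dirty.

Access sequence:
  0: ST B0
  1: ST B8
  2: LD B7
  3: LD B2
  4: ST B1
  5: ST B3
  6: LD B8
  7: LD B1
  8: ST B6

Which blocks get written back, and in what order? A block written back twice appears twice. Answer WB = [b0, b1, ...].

WB = [8, 0, 3]

  0 | W B0 → L0 miss [D]
  1 | W B8 → L2 miss [D]
  2 | R B7 → L1 miss [-]
  3 | R B2 → L2 miss wb→B8 [-]
  4 | W B1 → L1 miss [D]
  5 | W B3 → L0 miss wb→B0 [D]
  6 | R B8 → L2 miss [-]
  7 | R B1 → L1 hit [D]
  8 | W B6 → L0 miss wb→B3 [D]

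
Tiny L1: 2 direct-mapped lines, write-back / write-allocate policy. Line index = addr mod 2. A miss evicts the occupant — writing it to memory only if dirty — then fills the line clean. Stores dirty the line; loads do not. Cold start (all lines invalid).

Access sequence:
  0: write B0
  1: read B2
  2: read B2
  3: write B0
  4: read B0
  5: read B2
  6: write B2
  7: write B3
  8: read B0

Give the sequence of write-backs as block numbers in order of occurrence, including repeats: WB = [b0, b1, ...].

WB = [0, 0, 2]

0: W B0 -> L0 miss  d=D]
1: R B2 -> L0 miss wb->B0  d=-]
2: R B2 -> L0 hit  d=-]
3: W B0 -> L0 miss  d=D]
4: R B0 -> L0 hit  d=D]
5: R B2 -> L0 miss wb->B0  d=-]
6: W B2 -> L0 hit  d=D]
7: W B3 -> L1 miss  d=D]
8: R B0 -> L0 miss wb->B2  d=-]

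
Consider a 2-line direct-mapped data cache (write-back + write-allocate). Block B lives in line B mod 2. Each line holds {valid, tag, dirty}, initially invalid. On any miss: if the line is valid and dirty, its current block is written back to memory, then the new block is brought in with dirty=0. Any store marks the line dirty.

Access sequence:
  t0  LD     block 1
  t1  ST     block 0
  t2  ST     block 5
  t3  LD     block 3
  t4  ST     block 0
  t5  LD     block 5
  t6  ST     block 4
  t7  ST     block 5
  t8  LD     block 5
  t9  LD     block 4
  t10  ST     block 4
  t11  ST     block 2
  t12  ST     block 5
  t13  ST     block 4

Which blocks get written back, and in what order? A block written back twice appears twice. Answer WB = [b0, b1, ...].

0: R B1 -> L1 miss  d=-]
1: W B0 -> L0 miss  d=D]
2: W B5 -> L1 miss  d=D]
3: R B3 -> L1 miss wb->B5  d=-]
4: W B0 -> L0 hit  d=D]
5: R B5 -> L1 miss  d=-]
6: W B4 -> L0 miss wb->B0  d=D]
7: W B5 -> L1 hit  d=D]
8: R B5 -> L1 hit  d=D]
9: R B4 -> L0 hit  d=D]
10: W B4 -> L0 hit  d=D]
11: W B2 -> L0 miss wb->B4  d=D]
12: W B5 -> L1 hit  d=D]
13: W B4 -> L0 miss wb->B2  d=D]

WB = [5, 0, 4, 2]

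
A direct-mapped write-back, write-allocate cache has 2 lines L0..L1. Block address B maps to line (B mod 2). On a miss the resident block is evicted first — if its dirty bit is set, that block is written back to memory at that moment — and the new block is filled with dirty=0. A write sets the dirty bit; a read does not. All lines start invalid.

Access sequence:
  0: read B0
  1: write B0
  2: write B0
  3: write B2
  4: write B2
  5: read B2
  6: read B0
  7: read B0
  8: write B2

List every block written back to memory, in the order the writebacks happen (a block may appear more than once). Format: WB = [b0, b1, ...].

WB = [0, 2]

  0 | R B0 → L0 miss [-]
  1 | W B0 → L0 hit [D]
  2 | W B0 → L0 hit [D]
  3 | W B2 → L0 miss wb→B0 [D]
  4 | W B2 → L0 hit [D]
  5 | R B2 → L0 hit [D]
  6 | R B0 → L0 miss wb→B2 [-]
  7 | R B0 → L0 hit [-]
  8 | W B2 → L0 miss [D]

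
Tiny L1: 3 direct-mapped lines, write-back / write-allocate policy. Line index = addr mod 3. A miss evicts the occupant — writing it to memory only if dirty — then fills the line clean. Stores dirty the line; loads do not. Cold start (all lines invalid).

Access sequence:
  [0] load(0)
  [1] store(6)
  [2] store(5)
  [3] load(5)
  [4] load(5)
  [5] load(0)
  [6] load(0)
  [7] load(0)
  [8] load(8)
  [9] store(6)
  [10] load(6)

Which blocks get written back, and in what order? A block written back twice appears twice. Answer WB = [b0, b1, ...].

  0 | R B0 → L0 miss [-]
  1 | W B6 → L0 miss [D]
  2 | W B5 → L2 miss [D]
  3 | R B5 → L2 hit [D]
  4 | R B5 → L2 hit [D]
  5 | R B0 → L0 miss wb→B6 [-]
  6 | R B0 → L0 hit [-]
  7 | R B0 → L0 hit [-]
  8 | R B8 → L2 miss wb→B5 [-]
  9 | W B6 → L0 miss [D]
  10 | R B6 → L0 hit [D]

WB = [6, 5]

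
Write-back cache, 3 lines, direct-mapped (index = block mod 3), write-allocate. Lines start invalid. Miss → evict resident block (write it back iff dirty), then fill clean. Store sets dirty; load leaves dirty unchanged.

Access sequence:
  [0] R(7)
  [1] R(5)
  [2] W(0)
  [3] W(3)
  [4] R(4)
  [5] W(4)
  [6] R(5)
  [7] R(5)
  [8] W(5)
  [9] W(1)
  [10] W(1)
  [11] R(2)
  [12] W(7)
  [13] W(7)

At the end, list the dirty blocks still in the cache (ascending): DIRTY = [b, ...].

DIRTY = [3, 7]

0: R B7 -> L1 miss  d=-]
1: R B5 -> L2 miss  d=-]
2: W B0 -> L0 miss  d=D]
3: W B3 -> L0 miss wb->B0  d=D]
4: R B4 -> L1 miss  d=-]
5: W B4 -> L1 hit  d=D]
6: R B5 -> L2 hit  d=-]
7: R B5 -> L2 hit  d=-]
8: W B5 -> L2 hit  d=D]
9: W B1 -> L1 miss wb->B4  d=D]
10: W B1 -> L1 hit  d=D]
11: R B2 -> L2 miss wb->B5  d=-]
12: W B7 -> L1 miss wb->B1  d=D]
13: W B7 -> L1 hit  d=D]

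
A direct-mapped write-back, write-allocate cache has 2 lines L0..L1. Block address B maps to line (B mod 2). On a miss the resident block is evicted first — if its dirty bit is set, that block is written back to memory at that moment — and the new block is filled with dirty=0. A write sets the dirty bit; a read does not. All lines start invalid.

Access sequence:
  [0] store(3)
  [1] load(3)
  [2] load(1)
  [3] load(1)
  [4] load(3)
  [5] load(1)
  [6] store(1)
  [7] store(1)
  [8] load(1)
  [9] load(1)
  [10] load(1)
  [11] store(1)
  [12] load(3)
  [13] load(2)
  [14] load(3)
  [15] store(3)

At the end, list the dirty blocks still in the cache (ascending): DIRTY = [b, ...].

DIRTY = [3]

0: W B3 -> L1 miss  d=D]
1: R B3 -> L1 hit  d=D]
2: R B1 -> L1 miss wb->B3  d=-]
3: R B1 -> L1 hit  d=-]
4: R B3 -> L1 miss  d=-]
5: R B1 -> L1 miss  d=-]
6: W B1 -> L1 hit  d=D]
7: W B1 -> L1 hit  d=D]
8: R B1 -> L1 hit  d=D]
9: R B1 -> L1 hit  d=D]
10: R B1 -> L1 hit  d=D]
11: W B1 -> L1 hit  d=D]
12: R B3 -> L1 miss wb->B1  d=-]
13: R B2 -> L0 miss  d=-]
14: R B3 -> L1 hit  d=-]
15: W B3 -> L1 hit  d=D]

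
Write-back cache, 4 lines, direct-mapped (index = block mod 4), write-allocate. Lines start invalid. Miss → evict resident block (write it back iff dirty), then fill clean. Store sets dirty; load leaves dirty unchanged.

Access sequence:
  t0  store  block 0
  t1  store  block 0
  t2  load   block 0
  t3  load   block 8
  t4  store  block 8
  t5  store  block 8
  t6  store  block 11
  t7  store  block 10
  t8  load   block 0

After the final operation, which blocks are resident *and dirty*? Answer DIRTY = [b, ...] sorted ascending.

DIRTY = [10, 11]

0: W B0 → L0 miss [D]
1: W B0 → L0 hit [D]
2: R B0 → L0 hit [D]
3: R B8 → L0 miss wb→B0 [-]
4: W B8 → L0 hit [D]
5: W B8 → L0 hit [D]
6: W B11 → L3 miss [D]
7: W B10 → L2 miss [D]
8: R B0 → L0 miss wb→B8 [-]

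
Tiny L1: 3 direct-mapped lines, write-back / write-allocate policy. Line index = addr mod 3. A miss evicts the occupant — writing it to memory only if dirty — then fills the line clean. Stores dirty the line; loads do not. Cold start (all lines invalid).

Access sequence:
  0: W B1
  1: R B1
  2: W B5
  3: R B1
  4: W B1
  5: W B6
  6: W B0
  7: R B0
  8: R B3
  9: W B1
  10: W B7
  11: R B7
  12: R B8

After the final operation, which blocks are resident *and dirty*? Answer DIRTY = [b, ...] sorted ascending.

  0 | W B1 → L1 miss [D]
  1 | R B1 → L1 hit [D]
  2 | W B5 → L2 miss [D]
  3 | R B1 → L1 hit [D]
  4 | W B1 → L1 hit [D]
  5 | W B6 → L0 miss [D]
  6 | W B0 → L0 miss wb→B6 [D]
  7 | R B0 → L0 hit [D]
  8 | R B3 → L0 miss wb→B0 [-]
  9 | W B1 → L1 hit [D]
  10 | W B7 → L1 miss wb→B1 [D]
  11 | R B7 → L1 hit [D]
  12 | R B8 → L2 miss wb→B5 [-]

DIRTY = [7]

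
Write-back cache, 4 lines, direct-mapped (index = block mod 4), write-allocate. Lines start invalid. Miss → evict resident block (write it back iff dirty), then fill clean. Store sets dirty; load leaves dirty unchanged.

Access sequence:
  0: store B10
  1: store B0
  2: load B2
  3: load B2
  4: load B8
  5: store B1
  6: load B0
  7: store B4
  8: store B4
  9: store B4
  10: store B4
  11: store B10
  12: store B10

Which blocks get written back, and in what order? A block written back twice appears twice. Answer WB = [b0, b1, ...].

0: W B10 → L2 miss [D]
1: W B0 → L0 miss [D]
2: R B2 → L2 miss wb→B10 [-]
3: R B2 → L2 hit [-]
4: R B8 → L0 miss wb→B0 [-]
5: W B1 → L1 miss [D]
6: R B0 → L0 miss [-]
7: W B4 → L0 miss [D]
8: W B4 → L0 hit [D]
9: W B4 → L0 hit [D]
10: W B4 → L0 hit [D]
11: W B10 → L2 miss [D]
12: W B10 → L2 hit [D]

WB = [10, 0]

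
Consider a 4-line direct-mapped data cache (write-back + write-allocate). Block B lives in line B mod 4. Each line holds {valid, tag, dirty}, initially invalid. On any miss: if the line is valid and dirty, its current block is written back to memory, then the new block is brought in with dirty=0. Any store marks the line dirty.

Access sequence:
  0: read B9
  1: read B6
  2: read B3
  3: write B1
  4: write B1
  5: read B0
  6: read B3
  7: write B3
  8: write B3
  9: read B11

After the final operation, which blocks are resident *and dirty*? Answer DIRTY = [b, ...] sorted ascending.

  0 | R B9 → L1 miss [-]
  1 | R B6 → L2 miss [-]
  2 | R B3 → L3 miss [-]
  3 | W B1 → L1 miss [D]
  4 | W B1 → L1 hit [D]
  5 | R B0 → L0 miss [-]
  6 | R B3 → L3 hit [-]
  7 | W B3 → L3 hit [D]
  8 | W B3 → L3 hit [D]
  9 | R B11 → L3 miss wb→B3 [-]

DIRTY = [1]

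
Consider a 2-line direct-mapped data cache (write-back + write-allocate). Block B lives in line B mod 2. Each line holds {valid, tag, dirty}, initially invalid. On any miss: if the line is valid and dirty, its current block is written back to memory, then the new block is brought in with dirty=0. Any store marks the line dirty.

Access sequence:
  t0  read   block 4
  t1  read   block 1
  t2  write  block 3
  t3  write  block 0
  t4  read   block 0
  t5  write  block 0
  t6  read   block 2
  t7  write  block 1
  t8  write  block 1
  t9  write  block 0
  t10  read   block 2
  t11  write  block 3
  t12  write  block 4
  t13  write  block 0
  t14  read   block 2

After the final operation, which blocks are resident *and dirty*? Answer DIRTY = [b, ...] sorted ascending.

0: R B4 → L0 miss [-]
1: R B1 → L1 miss [-]
2: W B3 → L1 miss [D]
3: W B0 → L0 miss [D]
4: R B0 → L0 hit [D]
5: W B0 → L0 hit [D]
6: R B2 → L0 miss wb→B0 [-]
7: W B1 → L1 miss wb→B3 [D]
8: W B1 → L1 hit [D]
9: W B0 → L0 miss [D]
10: R B2 → L0 miss wb→B0 [-]
11: W B3 → L1 miss wb→B1 [D]
12: W B4 → L0 miss [D]
13: W B0 → L0 miss wb→B4 [D]
14: R B2 → L0 miss wb→B0 [-]

DIRTY = [3]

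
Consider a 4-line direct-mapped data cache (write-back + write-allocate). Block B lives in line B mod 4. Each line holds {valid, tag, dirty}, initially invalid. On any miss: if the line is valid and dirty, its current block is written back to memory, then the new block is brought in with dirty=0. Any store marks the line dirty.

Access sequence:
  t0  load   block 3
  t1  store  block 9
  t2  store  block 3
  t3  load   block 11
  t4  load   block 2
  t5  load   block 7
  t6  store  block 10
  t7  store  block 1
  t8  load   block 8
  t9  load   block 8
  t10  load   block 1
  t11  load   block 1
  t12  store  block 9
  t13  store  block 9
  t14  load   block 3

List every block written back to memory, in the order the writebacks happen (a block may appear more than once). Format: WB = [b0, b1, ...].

WB = [3, 9, 1]

0: R B3 → L3 miss [-]
1: W B9 → L1 miss [D]
2: W B3 → L3 hit [D]
3: R B11 → L3 miss wb→B3 [-]
4: R B2 → L2 miss [-]
5: R B7 → L3 miss [-]
6: W B10 → L2 miss [D]
7: W B1 → L1 miss wb→B9 [D]
8: R B8 → L0 miss [-]
9: R B8 → L0 hit [-]
10: R B1 → L1 hit [D]
11: R B1 → L1 hit [D]
12: W B9 → L1 miss wb→B1 [D]
13: W B9 → L1 hit [D]
14: R B3 → L3 miss [-]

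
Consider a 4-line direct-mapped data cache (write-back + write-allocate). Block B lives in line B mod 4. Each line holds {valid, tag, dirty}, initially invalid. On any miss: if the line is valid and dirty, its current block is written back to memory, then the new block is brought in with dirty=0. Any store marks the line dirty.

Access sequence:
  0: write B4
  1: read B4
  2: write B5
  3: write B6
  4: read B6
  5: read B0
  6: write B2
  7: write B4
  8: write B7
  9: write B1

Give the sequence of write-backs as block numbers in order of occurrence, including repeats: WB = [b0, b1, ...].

0: W B4 -> L0 miss  d=D]
1: R B4 -> L0 hit  d=D]
2: W B5 -> L1 miss  d=D]
3: W B6 -> L2 miss  d=D]
4: R B6 -> L2 hit  d=D]
5: R B0 -> L0 miss wb->B4  d=-]
6: W B2 -> L2 miss wb->B6  d=D]
7: W B4 -> L0 miss  d=D]
8: W B7 -> L3 miss  d=D]
9: W B1 -> L1 miss wb->B5  d=D]

WB = [4, 6, 5]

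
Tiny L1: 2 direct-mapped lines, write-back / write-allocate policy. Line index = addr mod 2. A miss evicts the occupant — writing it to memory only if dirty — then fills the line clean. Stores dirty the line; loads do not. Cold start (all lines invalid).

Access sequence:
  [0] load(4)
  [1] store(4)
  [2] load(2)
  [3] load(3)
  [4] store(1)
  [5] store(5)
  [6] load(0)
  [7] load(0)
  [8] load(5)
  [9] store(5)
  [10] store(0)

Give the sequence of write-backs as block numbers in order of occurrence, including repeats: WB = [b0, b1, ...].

  0 | R B4 → L0 miss [-]
  1 | W B4 → L0 hit [D]
  2 | R B2 → L0 miss wb→B4 [-]
  3 | R B3 → L1 miss [-]
  4 | W B1 → L1 miss [D]
  5 | W B5 → L1 miss wb→B1 [D]
  6 | R B0 → L0 miss [-]
  7 | R B0 → L0 hit [-]
  8 | R B5 → L1 hit [D]
  9 | W B5 → L1 hit [D]
  10 | W B0 → L0 hit [D]

WB = [4, 1]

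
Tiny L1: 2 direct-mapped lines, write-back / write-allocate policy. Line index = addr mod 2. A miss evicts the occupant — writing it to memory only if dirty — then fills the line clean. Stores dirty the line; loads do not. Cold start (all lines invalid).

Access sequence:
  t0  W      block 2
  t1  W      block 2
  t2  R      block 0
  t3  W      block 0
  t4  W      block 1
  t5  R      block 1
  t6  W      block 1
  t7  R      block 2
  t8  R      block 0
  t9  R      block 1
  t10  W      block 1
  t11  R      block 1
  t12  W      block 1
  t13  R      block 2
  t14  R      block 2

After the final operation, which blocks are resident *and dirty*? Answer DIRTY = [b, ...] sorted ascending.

DIRTY = [1]

0: W B2 -> L0 miss  d=D]
1: W B2 -> L0 hit  d=D]
2: R B0 -> L0 miss wb->B2  d=-]
3: W B0 -> L0 hit  d=D]
4: W B1 -> L1 miss  d=D]
5: R B1 -> L1 hit  d=D]
6: W B1 -> L1 hit  d=D]
7: R B2 -> L0 miss wb->B0  d=-]
8: R B0 -> L0 miss  d=-]
9: R B1 -> L1 hit  d=D]
10: W B1 -> L1 hit  d=D]
11: R B1 -> L1 hit  d=D]
12: W B1 -> L1 hit  d=D]
13: R B2 -> L0 miss  d=-]
14: R B2 -> L0 hit  d=-]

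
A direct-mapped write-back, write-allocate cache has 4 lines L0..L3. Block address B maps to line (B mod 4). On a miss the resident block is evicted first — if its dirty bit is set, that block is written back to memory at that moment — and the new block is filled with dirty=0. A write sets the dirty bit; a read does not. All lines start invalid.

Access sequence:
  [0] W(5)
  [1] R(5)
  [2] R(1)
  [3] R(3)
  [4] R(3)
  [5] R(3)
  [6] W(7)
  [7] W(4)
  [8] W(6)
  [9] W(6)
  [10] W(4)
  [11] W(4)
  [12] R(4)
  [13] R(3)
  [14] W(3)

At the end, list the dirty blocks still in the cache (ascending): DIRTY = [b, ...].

0: W B5 → L1 miss [D]
1: R B5 → L1 hit [D]
2: R B1 → L1 miss wb→B5 [-]
3: R B3 → L3 miss [-]
4: R B3 → L3 hit [-]
5: R B3 → L3 hit [-]
6: W B7 → L3 miss [D]
7: W B4 → L0 miss [D]
8: W B6 → L2 miss [D]
9: W B6 → L2 hit [D]
10: W B4 → L0 hit [D]
11: W B4 → L0 hit [D]
12: R B4 → L0 hit [D]
13: R B3 → L3 miss wb→B7 [-]
14: W B3 → L3 hit [D]

DIRTY = [3, 4, 6]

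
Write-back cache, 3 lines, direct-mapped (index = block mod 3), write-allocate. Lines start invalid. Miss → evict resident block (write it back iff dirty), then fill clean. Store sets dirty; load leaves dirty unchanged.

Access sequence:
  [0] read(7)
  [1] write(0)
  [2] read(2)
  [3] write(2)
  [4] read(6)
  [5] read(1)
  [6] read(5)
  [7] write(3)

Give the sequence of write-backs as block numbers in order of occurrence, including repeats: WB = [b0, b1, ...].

0: R B7 → L1 miss [-]
1: W B0 → L0 miss [D]
2: R B2 → L2 miss [-]
3: W B2 → L2 hit [D]
4: R B6 → L0 miss wb→B0 [-]
5: R B1 → L1 miss [-]
6: R B5 → L2 miss wb→B2 [-]
7: W B3 → L0 miss [D]

WB = [0, 2]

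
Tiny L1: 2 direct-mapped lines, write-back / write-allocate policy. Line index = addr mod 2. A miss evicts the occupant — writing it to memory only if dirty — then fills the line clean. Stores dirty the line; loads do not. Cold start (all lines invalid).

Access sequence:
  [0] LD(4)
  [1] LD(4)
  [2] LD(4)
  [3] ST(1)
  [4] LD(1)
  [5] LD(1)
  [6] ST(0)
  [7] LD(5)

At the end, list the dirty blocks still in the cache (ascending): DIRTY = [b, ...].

0: R B4 -> L0 miss  d=-]
1: R B4 -> L0 hit  d=-]
2: R B4 -> L0 hit  d=-]
3: W B1 -> L1 miss  d=D]
4: R B1 -> L1 hit  d=D]
5: R B1 -> L1 hit  d=D]
6: W B0 -> L0 miss  d=D]
7: R B5 -> L1 miss wb->B1  d=-]

DIRTY = [0]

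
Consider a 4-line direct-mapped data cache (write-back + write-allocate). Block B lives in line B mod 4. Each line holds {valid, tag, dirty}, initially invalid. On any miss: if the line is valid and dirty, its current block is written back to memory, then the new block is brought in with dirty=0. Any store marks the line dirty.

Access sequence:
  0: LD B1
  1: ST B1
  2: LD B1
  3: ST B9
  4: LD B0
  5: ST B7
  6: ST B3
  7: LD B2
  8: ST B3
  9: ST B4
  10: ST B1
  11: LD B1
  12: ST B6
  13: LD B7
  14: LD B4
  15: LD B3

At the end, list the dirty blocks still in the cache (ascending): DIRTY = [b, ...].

  0 | R B1 → L1 miss [-]
  1 | W B1 → L1 hit [D]
  2 | R B1 → L1 hit [D]
  3 | W B9 → L1 miss wb→B1 [D]
  4 | R B0 → L0 miss [-]
  5 | W B7 → L3 miss [D]
  6 | W B3 → L3 miss wb→B7 [D]
  7 | R B2 → L2 miss [-]
  8 | W B3 → L3 hit [D]
  9 | W B4 → L0 miss [D]
  10 | W B1 → L1 miss wb→B9 [D]
  11 | R B1 → L1 hit [D]
  12 | W B6 → L2 miss [D]
  13 | R B7 → L3 miss wb→B3 [-]
  14 | R B4 → L0 hit [D]
  15 | R B3 → L3 miss [-]

DIRTY = [1, 4, 6]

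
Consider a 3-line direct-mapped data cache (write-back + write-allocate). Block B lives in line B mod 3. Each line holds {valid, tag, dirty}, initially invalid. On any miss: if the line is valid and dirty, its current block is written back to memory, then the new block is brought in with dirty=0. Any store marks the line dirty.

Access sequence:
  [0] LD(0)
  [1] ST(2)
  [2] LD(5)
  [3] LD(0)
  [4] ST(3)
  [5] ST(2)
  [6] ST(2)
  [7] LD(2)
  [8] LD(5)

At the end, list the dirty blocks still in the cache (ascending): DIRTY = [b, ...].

DIRTY = [3]

0: R B0 → L0 miss [-]
1: W B2 → L2 miss [D]
2: R B5 → L2 miss wb→B2 [-]
3: R B0 → L0 hit [-]
4: W B3 → L0 miss [D]
5: W B2 → L2 miss [D]
6: W B2 → L2 hit [D]
7: R B2 → L2 hit [D]
8: R B5 → L2 miss wb→B2 [-]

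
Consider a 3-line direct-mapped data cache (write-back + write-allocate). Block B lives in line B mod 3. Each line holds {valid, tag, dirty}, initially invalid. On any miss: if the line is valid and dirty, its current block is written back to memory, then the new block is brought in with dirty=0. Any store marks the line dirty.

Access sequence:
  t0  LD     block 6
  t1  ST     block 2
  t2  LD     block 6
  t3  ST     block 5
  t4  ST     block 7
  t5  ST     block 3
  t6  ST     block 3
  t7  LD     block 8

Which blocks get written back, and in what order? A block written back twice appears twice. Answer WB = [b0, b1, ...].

WB = [2, 5]

0: R B6 -> L0 miss  d=-]
1: W B2 -> L2 miss  d=D]
2: R B6 -> L0 hit  d=-]
3: W B5 -> L2 miss wb->B2  d=D]
4: W B7 -> L1 miss  d=D]
5: W B3 -> L0 miss  d=D]
6: W B3 -> L0 hit  d=D]
7: R B8 -> L2 miss wb->B5  d=-]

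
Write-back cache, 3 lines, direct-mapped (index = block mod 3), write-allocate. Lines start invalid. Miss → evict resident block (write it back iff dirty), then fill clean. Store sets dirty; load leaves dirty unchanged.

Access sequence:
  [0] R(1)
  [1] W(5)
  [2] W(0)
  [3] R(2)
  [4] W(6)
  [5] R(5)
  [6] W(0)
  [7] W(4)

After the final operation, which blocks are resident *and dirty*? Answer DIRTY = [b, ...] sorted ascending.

0: R B1 -> L1 miss  d=-]
1: W B5 -> L2 miss  d=D]
2: W B0 -> L0 miss  d=D]
3: R B2 -> L2 miss wb->B5  d=-]
4: W B6 -> L0 miss wb->B0  d=D]
5: R B5 -> L2 miss  d=-]
6: W B0 -> L0 miss wb->B6  d=D]
7: W B4 -> L1 miss  d=D]

DIRTY = [0, 4]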